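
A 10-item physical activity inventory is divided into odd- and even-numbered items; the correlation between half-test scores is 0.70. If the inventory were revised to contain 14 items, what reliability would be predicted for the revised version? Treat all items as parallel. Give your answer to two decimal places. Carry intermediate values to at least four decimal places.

First correct the split-half correlation to full-test reliability: r_full = 2 × 0.70 / (1 + 0.70) ≈ 0.8235
Then adjust to 14 items: n = 14/10 = 1.4000
r_new = n·r_full / (1 + (n − 1)·r_full) = 1.1529 / 1.3294 ≈ 0.8672

0.87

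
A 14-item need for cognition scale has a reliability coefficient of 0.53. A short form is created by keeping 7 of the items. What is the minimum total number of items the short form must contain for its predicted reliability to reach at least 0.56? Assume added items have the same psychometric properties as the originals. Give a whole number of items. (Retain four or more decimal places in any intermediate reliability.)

Short-form reliability: n = 7/14 = 0.5000; r_7 = n·r/(1+(n−1)r) ≈ 0.3605
Length factor from the short form to reach 0.56: n' = 0.56(1 − 0.3605) / [0.3605(1 − 0.56)] ≈ 2.2577
Items = 2.2577 × 7 ≈ 15.80 → 16

16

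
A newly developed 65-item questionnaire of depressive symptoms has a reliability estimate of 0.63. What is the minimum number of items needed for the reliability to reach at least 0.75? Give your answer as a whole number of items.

n = 0.75 × (1 − 0.63) / [ 0.63 × (1 − 0.75) ]
n = 0.2775 / 0.1575 ≈ 1.7619
So the test needs 1.7619 × 65 ≈ 114.52 items; rounding up, 115.

115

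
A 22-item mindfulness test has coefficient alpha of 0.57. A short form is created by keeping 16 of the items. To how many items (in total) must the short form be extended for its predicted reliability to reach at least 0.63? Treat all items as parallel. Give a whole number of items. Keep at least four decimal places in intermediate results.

29

First, r for the 16-item form: n = 16/22 = 0.7273, so r_16 = 0.7273·0.57/(1 + (0.7273 − 1)·0.57) = 0.4909
Then solve for n' with r_old = 0.4909, r_target = 0.63: n' = 0.63(1 − 0.4909)/[0.4909(1 − 0.63)] = 1.7658
Items = 1.7658 × 16 ≈ 28.25 → 29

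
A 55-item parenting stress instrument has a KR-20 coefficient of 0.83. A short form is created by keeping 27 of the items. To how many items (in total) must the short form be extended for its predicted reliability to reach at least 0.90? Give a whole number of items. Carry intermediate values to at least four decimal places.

First, r for the 27-item form: n = 27/55 = 0.4909, so r_27 = 0.4909·0.83/(1 + (0.4909 − 1)·0.83) = 0.7056
Length factor from the short form to reach 0.90: n' = 0.90(1 − 0.7056) / [0.7056(1 − 0.90)] ≈ 3.7551
Total items = 3.7551 × 27 = 101.39, rounded up to 102.

102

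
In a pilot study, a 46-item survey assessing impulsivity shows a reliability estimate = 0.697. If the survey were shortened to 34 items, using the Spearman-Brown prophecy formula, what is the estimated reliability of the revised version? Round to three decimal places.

n = 34/46 = 0.7391
Spearman-Brown: r_new = n·r / (1 + (n − 1)·r)
r_new = 0.7391·0.697 / [1 + (0.7391 − 1)·0.697]
     = 0.5152 / 0.8182 = 0.6297

0.630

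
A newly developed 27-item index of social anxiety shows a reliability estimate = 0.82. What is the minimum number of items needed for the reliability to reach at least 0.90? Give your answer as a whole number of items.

54

Invert Spearman-Brown to solve for n:
n = r*(1 − r) / [ r (1 − r*) ]
n = [0.90 × 0.18] / [0.82 × 0.10]
n = 0.1620 / 0.0820 ≈ 1.9756
So the test needs 1.9756 × 27 ≈ 53.34 items; rounding up, 54.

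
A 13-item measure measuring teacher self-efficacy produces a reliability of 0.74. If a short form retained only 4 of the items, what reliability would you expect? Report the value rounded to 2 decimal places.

0.47

The new length is 4/13 = 0.3077 times the old.
By Spearman-Brown, r_new = n r / (1 + (n − 1) r).
r_new = 0.3077·0.74 / [1 + (0.3077 − 1)·0.74]
r_new = 0.2277 / 0.4877 ≈ 0.4669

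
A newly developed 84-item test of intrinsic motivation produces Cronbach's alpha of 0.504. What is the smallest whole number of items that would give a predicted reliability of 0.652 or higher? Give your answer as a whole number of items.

n = [0.652 × 0.496] / [0.504 × 0.348]
  = 0.323392 / 0.175392 = 1.8438
1.8438 × 84 = 154.88 → 155 items

155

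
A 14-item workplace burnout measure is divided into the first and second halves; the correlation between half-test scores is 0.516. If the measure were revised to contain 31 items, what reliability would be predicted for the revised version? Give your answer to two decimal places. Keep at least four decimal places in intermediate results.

Full-test reliability from the split-half r: r_full = 2(0.516)/(1 + 0.516) = 0.6807
Length factor from 14 to 31 items: n = 31/14 = 2.2143
r_new = n·r_full / (1 + (n − 1)·r_full) = 1.5073 / 1.8266 ≈ 0.8252

0.83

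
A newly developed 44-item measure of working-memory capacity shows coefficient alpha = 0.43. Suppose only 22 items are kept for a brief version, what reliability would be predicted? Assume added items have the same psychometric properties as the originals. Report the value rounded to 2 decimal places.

0.27

Length ratio n = 22/44 = 0.5
r_new = (0.5 × 0.43) / (1 + (0.5 − 1) × 0.43)
     = 0.2150 / 0.7850 = 0.2739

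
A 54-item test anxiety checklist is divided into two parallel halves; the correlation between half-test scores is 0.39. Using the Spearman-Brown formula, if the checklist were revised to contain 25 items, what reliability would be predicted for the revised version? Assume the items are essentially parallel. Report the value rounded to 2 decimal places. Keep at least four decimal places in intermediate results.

Full-test reliability from the split-half r: r_full = 2(0.39)/(1 + 0.39) = 0.5612
Length factor from 54 to 25 items: n = 25/54 = 0.4630
r_new = n·r_full / (1 + (n − 1)·r_full) = 0.2598 / 0.6986 ≈ 0.3719

0.37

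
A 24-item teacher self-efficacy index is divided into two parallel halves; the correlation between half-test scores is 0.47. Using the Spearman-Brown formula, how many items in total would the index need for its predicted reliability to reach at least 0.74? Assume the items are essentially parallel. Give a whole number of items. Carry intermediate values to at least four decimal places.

39

Corrected full-test reliability: r_full = 2 × 0.47 / (1 + 0.47) ≈ 0.6395
Solve Spearman-Brown for n: n = 0.74(1 − 0.6395) / [0.6395(1 − 0.74)] = 1.6044
Required items = 1.6044 × 24 = 38.51, so 39 items.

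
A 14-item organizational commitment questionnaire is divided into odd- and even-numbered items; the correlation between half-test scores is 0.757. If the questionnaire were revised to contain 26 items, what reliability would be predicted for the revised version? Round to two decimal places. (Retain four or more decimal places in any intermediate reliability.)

0.92

Spearman-Brown correction (n = 2): r_full = 2·0.757/(1 + 0.757) = 0.8617
Length factor from 14 to 26 items: n = 26/14 = 1.8571
r_new = n·r_full / (1 + (n − 1)·r_full) = 1.6003 / 1.7386 ≈ 0.9205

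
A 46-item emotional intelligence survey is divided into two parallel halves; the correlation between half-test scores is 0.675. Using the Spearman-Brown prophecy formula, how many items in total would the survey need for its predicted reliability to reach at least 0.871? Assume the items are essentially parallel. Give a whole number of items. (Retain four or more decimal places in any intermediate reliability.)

r_full = 2(0.675)/(1 + 0.675) = 0.8060
n = r_tgt(1 − r_full) / [r_full(1 − r_tgt)] = 0.871 × 0.1940 / (0.8060 × 0.129) ≈ 1.6252
Items = 1.6252 × 46 ≈ 74.76 → 75

75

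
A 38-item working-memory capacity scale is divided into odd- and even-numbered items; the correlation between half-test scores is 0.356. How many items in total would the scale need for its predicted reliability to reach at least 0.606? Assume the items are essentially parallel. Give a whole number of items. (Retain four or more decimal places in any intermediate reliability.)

r_full = 2(0.356)/(1 + 0.356) = 0.5251
n = r_tgt(1 − r_full) / [r_full(1 − r_tgt)] = 0.606 × 0.4749 / (0.5251 × 0.394) ≈ 1.3910
Required items = 1.3910 × 38 = 52.86, so 53 items.

53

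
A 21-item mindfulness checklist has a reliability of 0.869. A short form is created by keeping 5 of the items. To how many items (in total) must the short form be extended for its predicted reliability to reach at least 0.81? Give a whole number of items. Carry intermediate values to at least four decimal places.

14

First, r for the 5-item form: n = 5/21 = 0.2381, so r_5 = 0.2381·0.869/(1 + (0.2381 − 1)·0.869) = 0.6123
Length factor from the short form to reach 0.81: n' = 0.81(1 − 0.6123) / [0.6123(1 − 0.81)] ≈ 2.6994
Total items = 2.6994 × 5 = 13.50, rounded up to 14.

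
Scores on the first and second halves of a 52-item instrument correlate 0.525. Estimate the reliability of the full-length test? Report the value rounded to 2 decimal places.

Each half is half the length of the full test, so the full test is n = 2 times a half.
r_full = 2r_hh / (1 + r_hh) = 2 × 0.525 / (1 + 0.525)
r_full = 1.0500 / 1.5250 ≈ 0.6885

0.69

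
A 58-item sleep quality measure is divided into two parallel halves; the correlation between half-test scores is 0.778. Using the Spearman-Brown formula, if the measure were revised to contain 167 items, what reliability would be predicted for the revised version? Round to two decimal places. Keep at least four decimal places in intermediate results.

First correct the split-half correlation to full-test reliability: r_full = 2 × 0.778 / (1 + 0.778) ≈ 0.8751
Then adjust to 167 items: n = 167/58 = 2.8793
r_new = n·r_full / (1 + (n − 1)·r_full) = 2.5197 / 2.6446 ≈ 0.9528

0.95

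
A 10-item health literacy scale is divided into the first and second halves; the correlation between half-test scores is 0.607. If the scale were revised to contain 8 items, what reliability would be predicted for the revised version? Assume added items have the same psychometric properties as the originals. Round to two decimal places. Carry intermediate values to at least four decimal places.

Spearman-Brown correction (n = 2): r_full = 2·0.607/(1 + 0.607) = 0.7554
Length factor from 10 to 8 items: n = 8/10 = 0.8000
r_new = n·r_full / (1 + (n − 1)·r_full) = 0.6043 / 0.8489 ≈ 0.7119

0.71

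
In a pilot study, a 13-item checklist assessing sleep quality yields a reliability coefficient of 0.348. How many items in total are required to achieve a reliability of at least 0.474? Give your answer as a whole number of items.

22

Invert Spearman-Brown to solve for n:
n = r*(1 − r) / [ r (1 − r*) ]
n = 0.474 × (1 − 0.348) / [ 0.348 × (1 − 0.474) ]
n = 0.309048 / 0.183048 ≈ 1.6883
1.6883 × 13 = 21.95 → 22 items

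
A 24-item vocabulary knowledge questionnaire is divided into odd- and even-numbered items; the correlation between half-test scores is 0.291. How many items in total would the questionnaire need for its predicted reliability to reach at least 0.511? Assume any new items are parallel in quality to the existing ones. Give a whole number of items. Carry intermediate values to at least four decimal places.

31

r_full = 2(0.291)/(1 + 0.291) = 0.4508
Solve Spearman-Brown for n: n = 0.511(1 − 0.4508) / [0.4508(1 − 0.511)] = 1.2731
Required items = 1.2731 × 24 = 30.55, so 31 items.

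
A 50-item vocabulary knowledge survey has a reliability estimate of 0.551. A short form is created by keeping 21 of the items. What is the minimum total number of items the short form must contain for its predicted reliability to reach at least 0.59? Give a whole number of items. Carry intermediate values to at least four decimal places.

First, r for the 21-item form: n = 21/50 = 0.4200, so r_21 = 0.4200·0.551/(1 + (0.4200 − 1)·0.551) = 0.3401
Then solve for n' with r_old = 0.3401, r_target = 0.59: n' = 0.59(1 − 0.3401)/[0.3401(1 − 0.59)] = 2.7922
Items = 2.7922 × 21 ≈ 58.64 → 59

59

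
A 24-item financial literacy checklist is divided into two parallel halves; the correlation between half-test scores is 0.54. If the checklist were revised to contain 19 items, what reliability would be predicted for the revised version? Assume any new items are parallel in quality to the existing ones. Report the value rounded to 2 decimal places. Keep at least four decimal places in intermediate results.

0.65

Spearman-Brown correction (n = 2): r_full = 2·0.54/(1 + 0.54) = 0.7013
Length factor from 24 to 19 items: n = 19/24 = 0.7917
r_new = n·r_full / (1 + (n − 1)·r_full) = 0.5552 / 0.8539 ≈ 0.6502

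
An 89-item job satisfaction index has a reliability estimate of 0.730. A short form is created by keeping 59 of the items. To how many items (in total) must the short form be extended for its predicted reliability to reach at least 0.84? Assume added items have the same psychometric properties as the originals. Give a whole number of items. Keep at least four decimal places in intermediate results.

173

Short-form reliability: n = 59/89 = 0.6629; r_59 = n·r/(1+(n−1)r) ≈ 0.6419
Length factor from the short form to reach 0.84: n' = 0.84(1 − 0.6419) / [0.6419(1 − 0.84)] ≈ 2.9288
Items = 2.9288 × 59 ≈ 172.80 → 173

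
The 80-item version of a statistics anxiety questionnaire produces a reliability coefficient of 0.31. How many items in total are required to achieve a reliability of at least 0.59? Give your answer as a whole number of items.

Invert Spearman-Brown to solve for n:
n = r_target (1 − r_old) / [ r_old (1 − r_target) ]
n = 0.59 × (1 − 0.31) / [ 0.31 × (1 − 0.59) ]
n = 0.4071 / 0.1271 ≈ 3.2030
Items needed = n × 80 = 3.2030 × 80 ≈ 256.24 → round up to 257

257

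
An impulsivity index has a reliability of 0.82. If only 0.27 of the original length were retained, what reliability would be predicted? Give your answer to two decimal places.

Apply the Spearman-Brown prophecy formula, r' = nr / [1 + (n − 1)r]:
r_new = 0.27·0.82 / [1 + (0.27 − 1)·0.82]
r_new = 0.2214 / 0.4014 ≈ 0.5516

0.55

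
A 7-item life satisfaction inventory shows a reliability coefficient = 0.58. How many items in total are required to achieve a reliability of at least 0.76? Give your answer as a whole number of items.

17

n = 0.76(1 − 0.58) / [0.58(1 − 0.76)]
  = 0.3192 / 0.1392 = 2.2931
Items needed = n × 7 = 2.2931 × 7 ≈ 16.05 → round up to 17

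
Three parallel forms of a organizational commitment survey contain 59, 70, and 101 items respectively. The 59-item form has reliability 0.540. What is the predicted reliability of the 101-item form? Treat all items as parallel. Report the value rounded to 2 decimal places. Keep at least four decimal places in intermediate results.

0.67

Only the ratio of lengths matters: n = 101/59 = 1.7119
r_{101} = n·r / (1 + (n − 1)·r) = 0.9244 / 1.3844 ≈ 0.6677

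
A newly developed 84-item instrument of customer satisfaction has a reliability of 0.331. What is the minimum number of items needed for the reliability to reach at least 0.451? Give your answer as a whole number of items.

Rearranging the Spearman-Brown formula for n,
n = r_target (1 − r_old) / [ r_old (1 − r_target) ]
n = [0.451 × 0.669] / [0.331 × 0.549]
n = 0.301719 / 0.181719 ≈ 1.6604
1.6604 × 84 = 139.47 → 140 items

140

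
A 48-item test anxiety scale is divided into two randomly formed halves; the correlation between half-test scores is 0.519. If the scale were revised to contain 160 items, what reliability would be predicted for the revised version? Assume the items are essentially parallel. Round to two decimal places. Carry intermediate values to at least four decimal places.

0.88

Full-test reliability from the split-half r: r_full = 2(0.519)/(1 + 0.519) = 0.6833
Length factor from 48 to 160 items: n = 160/48 = 3.3333
r_new = n·r_full / (1 + (n − 1)·r_full) = 2.2776 / 2.5943 ≈ 0.8779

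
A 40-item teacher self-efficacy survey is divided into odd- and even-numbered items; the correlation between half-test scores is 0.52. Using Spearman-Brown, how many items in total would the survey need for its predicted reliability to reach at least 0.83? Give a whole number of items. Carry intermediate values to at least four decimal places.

91

Corrected full-test reliability: r_full = 2 × 0.52 / (1 + 0.52) ≈ 0.6842
n = r_tgt(1 − r_full) / [r_full(1 − r_tgt)] = 0.83 × 0.3158 / (0.6842 × 0.17) ≈ 2.2535
Required items = 2.2535 × 40 = 90.14, so 91 items.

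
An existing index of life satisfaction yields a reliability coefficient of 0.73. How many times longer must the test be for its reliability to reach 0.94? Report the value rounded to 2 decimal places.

5.79

n = 0.94 × (1 − 0.73) / [ 0.73 × (1 − 0.94) ]
n = 0.2538 / 0.0438 ≈ 5.7945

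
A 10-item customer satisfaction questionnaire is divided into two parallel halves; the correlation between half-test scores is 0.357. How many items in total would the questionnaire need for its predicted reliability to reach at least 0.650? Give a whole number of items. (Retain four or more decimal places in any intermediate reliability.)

Corrected full-test reliability: r_full = 2 × 0.357 / (1 + 0.357) ≈ 0.5262
Solve Spearman-Brown for n: n = 0.650(1 − 0.5262) / [0.5262(1 − 0.650)] = 1.6722
Items = 1.6722 × 10 ≈ 16.72 → 17

17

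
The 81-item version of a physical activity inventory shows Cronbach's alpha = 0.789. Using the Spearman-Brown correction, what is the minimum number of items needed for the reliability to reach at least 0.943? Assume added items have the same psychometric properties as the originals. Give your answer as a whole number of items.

n = 0.943(1 − 0.789) / [0.789(1 − 0.943)]
n = 0.198973 / 0.044973 ≈ 4.4243
4.4243 × 81 = 358.37 → 359 items

359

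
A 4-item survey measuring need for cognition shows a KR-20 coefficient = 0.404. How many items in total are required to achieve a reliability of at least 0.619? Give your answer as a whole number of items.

Invert Spearman-Brown to solve for n:
n = r*(1 − r) / [ r (1 − r*) ]
n = 0.619 × (1 − 0.404) / [ 0.404 × (1 − 0.619) ]
  = 0.368924 / 0.153924 = 2.3968
So the test needs 2.3968 × 4 ≈ 9.59 items; rounding up, 10.

10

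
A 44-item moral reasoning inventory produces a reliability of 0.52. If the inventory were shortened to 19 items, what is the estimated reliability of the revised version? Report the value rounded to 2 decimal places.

0.32

Length ratio n = 19/44 = 0.4318
Spearman-Brown: r_new = n·r / (1 + (n − 1)·r)
r_new = (0.4318 × 0.52) / (1 + (0.4318 − 1) × 0.52)
r_new = 0.2245 / 0.7045 ≈ 0.3187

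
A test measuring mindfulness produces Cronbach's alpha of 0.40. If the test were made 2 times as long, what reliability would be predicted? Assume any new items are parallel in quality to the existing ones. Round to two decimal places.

0.57

By Spearman-Brown, r_new = n r / (1 + (n − 1) r).
r_new = (2 × 0.40) / (1 + (2 − 1) × 0.40)
     = 0.8000 / 1.4000 = 0.5714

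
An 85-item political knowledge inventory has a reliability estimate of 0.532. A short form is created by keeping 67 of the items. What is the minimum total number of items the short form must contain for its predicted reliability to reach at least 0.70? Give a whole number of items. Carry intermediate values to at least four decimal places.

175

Short-form reliability: n = 67/85 = 0.7882; r_67 = n·r/(1+(n−1)r) ≈ 0.4726
Then solve for n' with r_old = 0.4726, r_target = 0.70: n' = 0.70(1 − 0.4726)/[0.4726(1 − 0.70)] = 2.6039
Total items = 2.6039 × 67 = 174.46, rounded up to 175.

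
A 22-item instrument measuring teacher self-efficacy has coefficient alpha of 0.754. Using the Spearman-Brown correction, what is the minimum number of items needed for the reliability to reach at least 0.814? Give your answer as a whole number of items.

Invert Spearman-Brown to solve for n:
n = r_target (1 − r_old) / [ r_old (1 − r_target) ]
n = 0.814 × (1 − 0.754) / [ 0.754 × (1 − 0.814) ]
n = 0.200244 / 0.140244 ≈ 1.4278
1.4278 × 22 = 31.41 → 32 items

32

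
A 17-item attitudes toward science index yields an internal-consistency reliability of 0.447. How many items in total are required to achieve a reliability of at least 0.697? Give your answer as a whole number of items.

n = 0.697 × (1 − 0.447) / [ 0.447 × (1 − 0.697) ]
n = 0.385441 / 0.135441 ≈ 2.8458
So the test needs 2.8458 × 17 ≈ 48.38 items; rounding up, 49.

49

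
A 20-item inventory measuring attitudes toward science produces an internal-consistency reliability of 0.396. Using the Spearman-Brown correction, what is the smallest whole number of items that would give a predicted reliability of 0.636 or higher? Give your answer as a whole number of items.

54

n = [0.636 × 0.604] / [0.396 × 0.364]
  = 0.384144 / 0.144144 = 2.6650
2.6650 × 20 = 53.30 → 54 items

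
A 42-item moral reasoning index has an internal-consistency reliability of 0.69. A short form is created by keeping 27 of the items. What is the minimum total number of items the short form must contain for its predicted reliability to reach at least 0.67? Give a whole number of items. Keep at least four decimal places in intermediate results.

39

First, r for the 27-item form: n = 27/42 = 0.6429, so r_27 = 0.6429·0.69/(1 + (0.6429 − 1)·0.69) = 0.5886
Length factor from the short form to reach 0.67: n' = 0.67(1 − 0.5886) / [0.5886(1 − 0.67)] ≈ 1.4191
Total items = 1.4191 × 27 = 38.32, rounded up to 39.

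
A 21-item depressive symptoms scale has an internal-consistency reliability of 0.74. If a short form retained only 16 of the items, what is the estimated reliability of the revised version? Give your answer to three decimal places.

The new length is 16/21 = 0.7619 times the old.
By Spearman-Brown, r_new = n r / (1 + (n − 1) r).
r_new = (0.7619 × 0.74) / (1 + (0.7619 − 1) × 0.74)
     = 0.5638 / 0.8238 = 0.6844

0.684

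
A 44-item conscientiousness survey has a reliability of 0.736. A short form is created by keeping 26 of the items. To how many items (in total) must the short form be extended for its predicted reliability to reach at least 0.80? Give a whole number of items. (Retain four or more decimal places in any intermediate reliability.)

64

Short-form reliability: n = 26/44 = 0.5909; r_26 = n·r/(1+(n−1)r) ≈ 0.6223
Length factor from the short form to reach 0.80: n' = 0.80(1 − 0.6223) / [0.6223(1 − 0.80)] ≈ 2.4278
Items = 2.4278 × 26 ≈ 63.12 → 64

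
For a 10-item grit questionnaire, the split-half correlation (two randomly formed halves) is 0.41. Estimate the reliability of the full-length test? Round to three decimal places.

0.582

The full test is twice the length of either half (n = 2).
r_full = 2r_hh / (1 + r_hh) = 2 × 0.41 / (1 + 0.41)
       = 0.8200 / 1.4100 = 0.5816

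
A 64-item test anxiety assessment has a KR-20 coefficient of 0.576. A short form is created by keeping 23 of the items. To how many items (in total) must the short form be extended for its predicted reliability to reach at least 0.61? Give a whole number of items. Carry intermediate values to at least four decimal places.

Short-form reliability: n = 23/64 = 0.3594; r_23 = n·r/(1+(n−1)r) ≈ 0.3281
Length factor from the short form to reach 0.61: n' = 0.61(1 − 0.3281) / [0.3281(1 − 0.61)] ≈ 3.2030
Total items = 3.2030 × 23 = 73.67, rounded up to 74.

74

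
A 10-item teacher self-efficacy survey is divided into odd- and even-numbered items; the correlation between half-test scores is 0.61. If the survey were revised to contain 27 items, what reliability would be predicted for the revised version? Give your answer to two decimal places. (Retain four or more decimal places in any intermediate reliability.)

0.89

Spearman-Brown correction (n = 2): r_full = 2·0.61/(1 + 0.61) = 0.7578
Then adjust to 27 items: n = 27/10 = 2.7000
r_new = n·r_full / (1 + (n − 1)·r_full) = 2.0461 / 2.2883 ≈ 0.8942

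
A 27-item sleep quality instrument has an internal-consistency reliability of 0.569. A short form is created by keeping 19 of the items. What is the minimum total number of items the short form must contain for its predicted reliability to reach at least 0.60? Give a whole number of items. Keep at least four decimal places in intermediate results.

Short-form reliability: n = 19/27 = 0.7037; r_19 = n·r/(1+(n−1)r) ≈ 0.4816
Then solve for n' with r_old = 0.4816, r_target = 0.60: n' = 0.60(1 − 0.4816)/[0.4816(1 − 0.60)] = 1.6146
Total items = 1.6146 × 19 = 30.68, rounded up to 31.

31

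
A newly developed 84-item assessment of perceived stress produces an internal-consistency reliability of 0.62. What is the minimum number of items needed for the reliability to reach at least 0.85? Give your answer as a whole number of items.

292

Rearranging the Spearman-Brown formula for n,
n = r*(1 − r) / [ r (1 − r*) ]
n = 0.85(1 − 0.62) / [0.62(1 − 0.85)]
n = 0.3230 / 0.0930 ≈ 3.4731
3.4731 × 84 = 291.74 → 292 items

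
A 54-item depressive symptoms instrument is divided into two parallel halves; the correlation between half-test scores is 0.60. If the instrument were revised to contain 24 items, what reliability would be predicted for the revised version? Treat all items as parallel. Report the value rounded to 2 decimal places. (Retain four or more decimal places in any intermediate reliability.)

0.57

First correct the split-half correlation to full-test reliability: r_full = 2 × 0.60 / (1 + 0.60) ≈ 0.7500
Then adjust to 24 items: n = 24/54 = 0.4444
r_new = n·r_full / (1 + (n − 1)·r_full) = 0.3333 / 0.5833 ≈ 0.5714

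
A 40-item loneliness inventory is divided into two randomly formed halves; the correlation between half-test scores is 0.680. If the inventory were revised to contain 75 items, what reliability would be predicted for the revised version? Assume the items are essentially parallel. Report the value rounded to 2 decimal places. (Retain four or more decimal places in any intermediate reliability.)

0.89

Spearman-Brown correction (n = 2): r_full = 2·0.680/(1 + 0.680) = 0.8095
Length factor from 40 to 75 items: n = 75/40 = 1.8750
r_new = n·r_full / (1 + (n − 1)·r_full) = 1.5178 / 1.7083 ≈ 0.8885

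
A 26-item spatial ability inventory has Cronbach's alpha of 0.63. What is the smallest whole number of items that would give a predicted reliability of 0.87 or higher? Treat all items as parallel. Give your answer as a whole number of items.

Rearranging the Spearman-Brown formula for n,
n = r*(1 − r) / [ r (1 − r*) ]
n = [0.87 × 0.37] / [0.63 × 0.13]
n = 0.3219 / 0.0819 ≈ 3.9304
3.9304 × 26 = 102.19 → 103 items

103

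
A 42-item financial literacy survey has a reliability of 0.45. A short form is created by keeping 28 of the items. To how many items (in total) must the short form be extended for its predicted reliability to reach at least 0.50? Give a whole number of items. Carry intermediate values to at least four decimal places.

52

Short-form reliability: n = 28/42 = 0.6667; r_28 = n·r/(1+(n−1)r) ≈ 0.3530
Length factor from the short form to reach 0.50: n' = 0.50(1 − 0.3530) / [0.3530(1 − 0.50)] ≈ 1.8329
Total items = 1.8329 × 28 = 51.32, rounded up to 52.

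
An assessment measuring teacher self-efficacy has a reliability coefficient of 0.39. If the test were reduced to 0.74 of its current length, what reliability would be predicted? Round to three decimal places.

Spearman-Brown: r_new = n·r / (1 + (n − 1)·r)
r_new = (0.74 × 0.39) / (1 + (0.74 − 1) × 0.39)
     = 0.2886 / 0.8986 = 0.3212

0.321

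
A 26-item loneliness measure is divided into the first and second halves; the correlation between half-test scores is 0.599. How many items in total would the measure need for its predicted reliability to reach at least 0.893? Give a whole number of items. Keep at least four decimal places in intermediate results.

73

Corrected full-test reliability: r_full = 2 × 0.599 / (1 + 0.599) ≈ 0.7492
n = r_tgt(1 − r_full) / [r_full(1 − r_tgt)] = 0.893 × 0.2508 / (0.7492 × 0.107) ≈ 2.7938
Required items = 2.7938 × 26 = 72.64, so 73 items.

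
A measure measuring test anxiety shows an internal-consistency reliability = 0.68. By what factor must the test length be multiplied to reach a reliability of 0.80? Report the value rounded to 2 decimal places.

1.88

Rearranging the Spearman-Brown formula for n,
n = r_target (1 − r_old) / [ r_old (1 − r_target) ]
n = 0.80(1 − 0.68) / [0.68(1 − 0.80)]
n = 0.2560 / 0.1360 ≈ 1.8824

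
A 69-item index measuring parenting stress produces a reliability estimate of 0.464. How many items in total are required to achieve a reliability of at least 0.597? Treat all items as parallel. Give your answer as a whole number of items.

119

Spearman-Brown solved for the length factor n:
n = r_target (1 − r_old) / [ r_old (1 − r_target) ]
n = 0.597 × (1 − 0.464) / [ 0.464 × (1 − 0.597) ]
n = 0.319992 / 0.186992 ≈ 1.7113
So the test needs 1.7113 × 69 ≈ 118.08 items; rounding up, 119.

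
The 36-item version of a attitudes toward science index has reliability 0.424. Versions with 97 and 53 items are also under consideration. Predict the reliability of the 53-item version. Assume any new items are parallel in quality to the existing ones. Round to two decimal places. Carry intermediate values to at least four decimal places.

Only the ratio of lengths matters: n = 53/36 = 1.4722
r_{53} = n·r / (1 + (n − 1)·r) = 0.6242 / 1.2002 ≈ 0.5201

0.52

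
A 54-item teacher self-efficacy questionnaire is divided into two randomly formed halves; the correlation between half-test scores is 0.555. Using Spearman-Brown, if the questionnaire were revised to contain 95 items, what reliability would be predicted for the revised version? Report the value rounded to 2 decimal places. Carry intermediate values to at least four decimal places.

Full-test reliability from the split-half r: r_full = 2(0.555)/(1 + 0.555) = 0.7138
Length factor from 54 to 95 items: n = 95/54 = 1.7593
r_new = n·r_full / (1 + (n − 1)·r_full) = 1.2558 / 1.5420 ≈ 0.8144

0.81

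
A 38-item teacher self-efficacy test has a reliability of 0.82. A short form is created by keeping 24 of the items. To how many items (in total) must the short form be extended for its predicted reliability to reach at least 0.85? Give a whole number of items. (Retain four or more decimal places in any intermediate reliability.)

48

First, r for the 24-item form: n = 24/38 = 0.6316, so r_24 = 0.6316·0.82/(1 + (0.6316 − 1)·0.82) = 0.7421
Length factor from the short form to reach 0.85: n' = 0.85(1 − 0.7421) / [0.7421(1 − 0.85)] ≈ 1.9693
Items = 1.9693 × 24 ≈ 47.26 → 48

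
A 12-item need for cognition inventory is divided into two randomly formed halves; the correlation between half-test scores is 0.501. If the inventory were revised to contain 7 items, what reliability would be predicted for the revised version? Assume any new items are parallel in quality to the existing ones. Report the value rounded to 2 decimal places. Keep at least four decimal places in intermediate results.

0.54

Spearman-Brown correction (n = 2): r_full = 2·0.501/(1 + 0.501) = 0.6676
Length factor from 12 to 7 items: n = 7/12 = 0.5833
r_new = n·r_full / (1 + (n − 1)·r_full) = 0.3894 / 0.7218 ≈ 0.5395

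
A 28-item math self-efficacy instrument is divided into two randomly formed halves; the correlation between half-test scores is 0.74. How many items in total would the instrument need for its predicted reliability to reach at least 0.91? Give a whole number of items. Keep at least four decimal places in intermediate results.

Corrected full-test reliability: r_full = 2 × 0.74 / (1 + 0.74) ≈ 0.8506
Solve Spearman-Brown for n: n = 0.91(1 − 0.8506) / [0.8506(1 − 0.91)] = 1.7759
Required items = 1.7759 × 28 = 49.73, so 50 items.

50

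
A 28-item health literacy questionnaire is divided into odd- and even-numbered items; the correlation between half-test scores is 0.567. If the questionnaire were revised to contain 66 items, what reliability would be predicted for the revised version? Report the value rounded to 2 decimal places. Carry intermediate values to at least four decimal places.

0.86

Spearman-Brown correction (n = 2): r_full = 2·0.567/(1 + 0.567) = 0.7237
Then adjust to 66 items: n = 66/28 = 2.3571
r_new = n·r_full / (1 + (n − 1)·r_full) = 1.7058 / 1.9821 ≈ 0.8606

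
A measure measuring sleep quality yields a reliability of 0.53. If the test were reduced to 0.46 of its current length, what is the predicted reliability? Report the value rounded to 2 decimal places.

Spearman-Brown: r_new = n·r / (1 + (n − 1)·r)
r_new = 0.46·0.53 / [1 + (0.46 − 1)·0.53]
     = 0.2438 / 0.7138 = 0.3416

0.34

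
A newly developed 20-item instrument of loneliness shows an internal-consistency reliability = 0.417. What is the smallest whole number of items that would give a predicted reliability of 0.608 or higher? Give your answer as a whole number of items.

Spearman-Brown solved for the length factor n:
n = r_target (1 − r_old) / [ r_old (1 − r_target) ]
n = [0.608 × 0.583] / [0.417 × 0.392]
  = 0.354464 / 0.163464 = 2.1685
Items needed = n × 20 = 2.1685 × 20 ≈ 43.37 → round up to 44

44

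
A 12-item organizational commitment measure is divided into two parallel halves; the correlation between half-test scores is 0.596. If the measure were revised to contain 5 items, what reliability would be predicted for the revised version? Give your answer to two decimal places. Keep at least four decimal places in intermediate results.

Spearman-Brown correction (n = 2): r_full = 2·0.596/(1 + 0.596) = 0.7469
Length factor from 12 to 5 items: n = 5/12 = 0.4167
r_new = n·r_full / (1 + (n − 1)·r_full) = 0.3112 / 0.5643 ≈ 0.5515

0.55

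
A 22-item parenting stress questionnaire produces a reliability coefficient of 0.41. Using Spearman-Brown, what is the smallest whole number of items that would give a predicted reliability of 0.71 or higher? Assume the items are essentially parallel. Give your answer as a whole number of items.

Rearranging the Spearman-Brown formula for n,
n = r*(1 − r) / [ r (1 − r*) ]
n = [0.71 × 0.59] / [0.41 × 0.29]
n = 0.4189 / 0.1189 ≈ 3.5231
3.5231 × 22 = 77.51 → 78 items

78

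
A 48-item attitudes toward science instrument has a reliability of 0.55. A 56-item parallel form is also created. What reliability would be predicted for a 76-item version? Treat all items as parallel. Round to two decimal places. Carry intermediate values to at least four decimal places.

The 56-item form is not needed; work directly from the 48-item form with n = 76/48 = 1.5833.
r_{76} = n·r / (1 + (n − 1)·r) = 0.8708 / 1.3208 ≈ 0.6593

0.66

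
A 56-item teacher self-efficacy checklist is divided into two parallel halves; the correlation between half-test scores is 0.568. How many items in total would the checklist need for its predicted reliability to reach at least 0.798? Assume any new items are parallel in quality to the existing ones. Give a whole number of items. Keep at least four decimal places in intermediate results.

85

Corrected full-test reliability: r_full = 2 × 0.568 / (1 + 0.568) ≈ 0.7245
Solve Spearman-Brown for n: n = 0.798(1 − 0.7245) / [0.7245(1 − 0.798)] = 1.5022
Items = 1.5022 × 56 ≈ 84.12 → 85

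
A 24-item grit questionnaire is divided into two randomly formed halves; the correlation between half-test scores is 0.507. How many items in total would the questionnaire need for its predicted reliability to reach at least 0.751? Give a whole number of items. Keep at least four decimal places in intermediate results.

r_full = 2(0.507)/(1 + 0.507) = 0.6729
Solve Spearman-Brown for n: n = 0.751(1 − 0.6729) / [0.6729(1 − 0.751)] = 1.4661
Items = 1.4661 × 24 ≈ 35.19 → 36

36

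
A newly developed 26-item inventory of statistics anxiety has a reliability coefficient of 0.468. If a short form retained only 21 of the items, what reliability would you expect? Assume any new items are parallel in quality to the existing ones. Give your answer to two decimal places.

0.42

n = 21/26 = 0.8077
r_new = 0.8077·0.468 / [1 + (0.8077 − 1)·0.468]
r_new = 0.3780 / 0.9100 ≈ 0.4154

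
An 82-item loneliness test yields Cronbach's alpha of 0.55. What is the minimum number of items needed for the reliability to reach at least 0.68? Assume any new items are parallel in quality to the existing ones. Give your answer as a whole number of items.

143

Invert Spearman-Brown to solve for n:
n = r_target (1 − r_old) / [ r_old (1 − r_target) ]
n = [0.68 × 0.45] / [0.55 × 0.32]
n = 0.3060 / 0.1760 ≈ 1.7386
Items needed = n × 82 = 1.7386 × 82 ≈ 142.57 → round up to 143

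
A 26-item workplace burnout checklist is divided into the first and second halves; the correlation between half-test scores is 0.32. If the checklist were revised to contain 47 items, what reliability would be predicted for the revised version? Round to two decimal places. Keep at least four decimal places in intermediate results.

First correct the split-half correlation to full-test reliability: r_full = 2 × 0.32 / (1 + 0.32) ≈ 0.4848
Then adjust to 47 items: n = 47/26 = 1.8077
r_new = n·r_full / (1 + (n − 1)·r_full) = 0.8764 / 1.3916 ≈ 0.6298

0.63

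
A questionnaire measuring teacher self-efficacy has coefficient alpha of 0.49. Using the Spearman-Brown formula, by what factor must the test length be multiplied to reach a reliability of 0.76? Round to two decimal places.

Invert Spearman-Brown to solve for n:
n = r_target (1 − r_old) / [ r_old (1 − r_target) ]
n = [0.76 × 0.51] / [0.49 × 0.24]
n = 0.3876 / 0.1176 ≈ 3.2959

3.30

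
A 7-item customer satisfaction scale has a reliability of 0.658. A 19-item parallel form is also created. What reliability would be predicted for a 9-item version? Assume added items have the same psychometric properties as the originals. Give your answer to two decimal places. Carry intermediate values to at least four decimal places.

Only the ratio of lengths matters: n = 9/7 = 1.2857
r_{9} = n·r / (1 + (n − 1)·r) = 0.8460 / 1.1880 ≈ 0.7121

0.71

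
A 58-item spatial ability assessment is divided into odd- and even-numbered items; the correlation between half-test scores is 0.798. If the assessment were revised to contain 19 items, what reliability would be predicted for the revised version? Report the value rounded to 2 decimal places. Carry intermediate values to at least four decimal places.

0.72

Full-test reliability from the split-half r: r_full = 2(0.798)/(1 + 0.798) = 0.8877
Length factor from 58 to 19 items: n = 19/58 = 0.3276
r_new = n·r_full / (1 + (n − 1)·r_full) = 0.2908 / 0.4031 ≈ 0.7214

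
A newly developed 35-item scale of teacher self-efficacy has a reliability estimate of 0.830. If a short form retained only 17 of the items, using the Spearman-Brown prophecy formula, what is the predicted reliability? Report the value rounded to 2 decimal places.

The new length is 17/35 = 0.4857 times the old.
r_new = (0.4857 × 0.830) / (1 + (0.4857 − 1) × 0.830)
r_new = 0.4031 / 0.5731 ≈ 0.7034

0.70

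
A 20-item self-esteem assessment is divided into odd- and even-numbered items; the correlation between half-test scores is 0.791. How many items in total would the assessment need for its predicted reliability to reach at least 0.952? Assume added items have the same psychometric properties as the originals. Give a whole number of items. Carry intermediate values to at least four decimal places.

Corrected full-test reliability: r_full = 2 × 0.791 / (1 + 0.791) ≈ 0.8833
Solve Spearman-Brown for n: n = 0.952(1 − 0.8833) / [0.8833(1 − 0.952)] = 2.6203
Items = 2.6203 × 20 ≈ 52.41 → 53

53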